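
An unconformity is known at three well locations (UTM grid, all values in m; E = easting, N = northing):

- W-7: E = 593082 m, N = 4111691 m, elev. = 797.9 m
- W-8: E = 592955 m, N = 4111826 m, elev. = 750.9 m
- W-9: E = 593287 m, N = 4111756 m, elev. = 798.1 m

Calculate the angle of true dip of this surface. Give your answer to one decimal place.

15.7°

Two edge vectors: W-7→W-8 = (-127, 135, -47), W-7→W-9 = (205, 65, 0.2).
Normal n = (W-7→W-8) × (W-7→W-9) = (3082, -9609.6, -35930).
So ∂z/∂E = −n_x/n_z = 0.08578 and ∂z/∂N = −n_y/n_z = −0.26745.
Gradient magnitude |∇z| = √(a² + b²) = √(0.00736 + 0.07153) = 0.28087.
True dip = arctan(0.28087) = 15.7°, dipping toward NNW (azimuth ≈ 342°).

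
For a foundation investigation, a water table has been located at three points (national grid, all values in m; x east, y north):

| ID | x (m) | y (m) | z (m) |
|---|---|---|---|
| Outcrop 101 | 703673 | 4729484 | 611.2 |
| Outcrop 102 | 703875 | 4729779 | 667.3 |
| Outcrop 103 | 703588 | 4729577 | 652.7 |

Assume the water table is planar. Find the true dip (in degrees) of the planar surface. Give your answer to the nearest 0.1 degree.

Two edge vectors: Outcrop 101→Outcrop 102 = (202, 295, 56.1), Outcrop 101→Outcrop 103 = (-85, 93, 41.5).
Normal n = (Outcrop 101→Outcrop 102) × (Outcrop 101→Outcrop 103) = (7025.2, -13151.5, 43861).
So ∂z/∂x = −n_x/n_z = −0.16017 and ∂z/∂y = −n_y/n_z = 0.29984.
Gradient magnitude |∇z| = √(a² + b²) = √(0.02565 + 0.08991) = 0.33994.
True dip = arctan(0.33994) = 18.8°, dipping toward SSE (azimuth ≈ 152°).

18.8°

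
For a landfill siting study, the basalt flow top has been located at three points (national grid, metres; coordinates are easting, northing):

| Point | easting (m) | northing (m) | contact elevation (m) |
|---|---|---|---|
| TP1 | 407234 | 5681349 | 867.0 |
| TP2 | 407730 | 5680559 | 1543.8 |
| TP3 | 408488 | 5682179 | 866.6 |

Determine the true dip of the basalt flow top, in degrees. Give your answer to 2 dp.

35.97°

Two edge vectors: TP1→TP2 = (496, -790, 676.8), TP1→TP3 = (1254, 830, -0.4).
Normal n = (TP1→TP2) × (TP1→TP3) = (-561428, 848905.6, 1402340).
So ∂z/∂easting = −n_x/n_z = 0.40035 and ∂z/∂northing = −n_y/n_z = −0.60535.
Gradient magnitude |∇z| = √(a² + b²) = √(0.16028 + 0.36645) = 0.72576.
True dip = arctan(0.72576) = 35.97°, dipping toward NNW (azimuth ≈ 327°).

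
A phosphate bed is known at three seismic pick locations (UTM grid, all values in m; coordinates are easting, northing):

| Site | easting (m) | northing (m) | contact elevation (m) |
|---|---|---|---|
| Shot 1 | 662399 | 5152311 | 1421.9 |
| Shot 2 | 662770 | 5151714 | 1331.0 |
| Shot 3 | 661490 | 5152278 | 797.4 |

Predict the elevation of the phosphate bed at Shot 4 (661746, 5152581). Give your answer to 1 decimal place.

1139.6 m

Two edge vectors: Shot 1→Shot 2 = (371, -597, -90.9), Shot 1→Shot 3 = (-909, -33, -624.5).
Normal n = (Shot 1→Shot 2) × (Shot 1→Shot 3) = (369826.8, 314317.6, -554916).
So ∂z/∂easting = −n_x/n_z = 0.666455464 and ∂z/∂northing = −n_y/n_z = 0.566423747.
Intercept c from Shot 1: 1421.9 − 441459.43 − 2918391.30 = −3358428.84.
At (661746, 5152581): z = 441024.2 + 2918544.2 − 3358428.84 = 1139.6 m.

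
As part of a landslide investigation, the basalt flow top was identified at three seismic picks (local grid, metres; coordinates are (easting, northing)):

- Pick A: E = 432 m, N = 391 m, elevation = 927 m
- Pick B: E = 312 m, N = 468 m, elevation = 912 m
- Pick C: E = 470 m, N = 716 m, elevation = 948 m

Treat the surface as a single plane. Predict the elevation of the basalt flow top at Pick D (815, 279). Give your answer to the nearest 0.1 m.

Let the plane be z = a·E + b·N + c.
Pick B−Pick A: −120a + 77b = −15;  Pick C−Pick A: 38a + 325b = 21.
Solving gives a = 0.15484, b = 0.04651.
Then c = 927 − a·432 − b·391 = 841.92.
At (815, 279): z = 126.2 + 13.0 + 841.92 = 981.1 m.

981.1 m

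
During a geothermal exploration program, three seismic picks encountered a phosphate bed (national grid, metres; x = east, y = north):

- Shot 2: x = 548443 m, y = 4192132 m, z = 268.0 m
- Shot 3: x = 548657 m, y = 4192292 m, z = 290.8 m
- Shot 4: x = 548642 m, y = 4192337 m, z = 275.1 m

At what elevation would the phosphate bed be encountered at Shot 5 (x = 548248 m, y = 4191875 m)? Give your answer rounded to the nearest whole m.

275 m

Let the plane be z = a·x + b·y + c.
Shot 3−Shot 2: 214a + 160b = 22.8;  Shot 4−Shot 2: 199a + 205b = 7.1.
Solving gives a = 0.29409809, b = −0.25085619.
Then c = 268 − a·548443 − b·4192132 = 890594.24.
At (548248, 4191875): z = 161238.7 − 1051557.8 + 890594.24 = 275.1 m.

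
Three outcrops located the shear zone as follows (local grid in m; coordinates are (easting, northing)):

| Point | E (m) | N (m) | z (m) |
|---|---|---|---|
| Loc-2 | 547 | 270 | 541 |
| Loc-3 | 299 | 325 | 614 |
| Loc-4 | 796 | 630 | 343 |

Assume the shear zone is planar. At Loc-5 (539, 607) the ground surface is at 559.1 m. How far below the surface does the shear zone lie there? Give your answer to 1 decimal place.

116.4 m

Let the plane be z = a·E + b·N + c.
Loc-3−Loc-2: −248a + 55b = 73;  Loc-4−Loc-2: 249a + 360b = −198.
Solving gives a = −0.36096, b = −0.30034.
Then c = 541 − a·547 − b·270 = 819.54.
At (539, 607): z_contact = −194.56 − 182.30 + 819.54 = 442.67 m.
Depth below ground = 559.1 − 442.67 = 116.4 m.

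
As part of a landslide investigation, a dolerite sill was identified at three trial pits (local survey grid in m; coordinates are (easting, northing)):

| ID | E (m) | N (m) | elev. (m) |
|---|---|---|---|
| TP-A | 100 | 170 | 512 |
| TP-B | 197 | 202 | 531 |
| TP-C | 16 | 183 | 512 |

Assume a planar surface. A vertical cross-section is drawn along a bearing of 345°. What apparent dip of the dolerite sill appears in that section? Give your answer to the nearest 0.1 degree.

20.5°

Two edge vectors: TP-A→TP-B = (97, 32, 19), TP-A→TP-C = (-84, 13, 0).
Normal n = (TP-A→TP-B) × (TP-A→TP-C) = (-247, -1596, 3949).
So ∂z/∂E = −n_x/n_z = 0.06255 and ∂z/∂N = −n_y/n_z = 0.40415.
Unit vector along 345° is (sin 345°, cos 345°) = (-0.2588, 0.9659).
Slope in that direction = a·(-0.2588) + b·(0.9659) = 0.37419.
Apparent dip = arctan|0.37419| = 20.5° (true dip is 22.2°, so apparent ≤ true as expected).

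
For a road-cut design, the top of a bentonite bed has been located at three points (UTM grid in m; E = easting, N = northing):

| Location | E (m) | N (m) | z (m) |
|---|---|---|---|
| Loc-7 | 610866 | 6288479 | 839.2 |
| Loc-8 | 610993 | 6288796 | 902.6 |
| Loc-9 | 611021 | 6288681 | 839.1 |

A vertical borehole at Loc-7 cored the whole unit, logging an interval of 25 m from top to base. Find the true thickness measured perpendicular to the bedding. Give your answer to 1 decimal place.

20.6 m

Let the plane be z = a·E + b·N + c.
Loc-8−Loc-7: 127a + 317b = 63.4;  Loc-9−Loc-7: 155a + 202b = −0.1.
Solving gives a = −0.54676, b = 0.41905.
|∇z| = √(a²+b²) = 0.68888, so dip δ = arctan(0.68888) = 34.56°.
True thickness = vertical thickness × cos δ = 25 × cos 34.56° = 20.6 m.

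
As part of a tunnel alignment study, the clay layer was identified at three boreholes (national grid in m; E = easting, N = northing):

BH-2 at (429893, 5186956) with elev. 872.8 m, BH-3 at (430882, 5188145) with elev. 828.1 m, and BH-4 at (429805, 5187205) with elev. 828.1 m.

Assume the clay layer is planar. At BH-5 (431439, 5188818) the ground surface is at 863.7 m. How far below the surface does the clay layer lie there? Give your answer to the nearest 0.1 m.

61.2 m

Two edge vectors: BH-2→BH-3 = (989, 1189, -44.7), BH-2→BH-4 = (-88, 249, -44.7).
Normal n = (BH-2→BH-3) × (BH-2→BH-4) = (-42018, 48141.9, 350893).
So ∂z/∂E = −n_x/n_z = 0.119745905 and ∂z/∂N = −n_y/n_z = −0.137198234.
Intercept c from BH-2: 872.8 − 51477.93 + 711641.20 = 661036.08.
At (431439, 5188818): z_contact = 51663.05 − 711896.67 + 661036.08 = 802.46 m.
Depth below ground = 863.7 − 802.46 = 61.2 m.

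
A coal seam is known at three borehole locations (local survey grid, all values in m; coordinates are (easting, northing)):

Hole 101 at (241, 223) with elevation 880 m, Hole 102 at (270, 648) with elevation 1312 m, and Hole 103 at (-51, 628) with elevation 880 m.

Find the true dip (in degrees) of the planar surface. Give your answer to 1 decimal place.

Let the plane be z = a·E + b·N + c.
Hole 102−Hole 101: 29a + 425b = 432;  Hole 103−Hole 101: −292a + 405b = 0.
Solving gives a = 1.28794, b = 0.92859.
Gradient magnitude |∇z| = √(a² + b²) = √(1.65879 + 0.86228) = 1.58778.
True dip = arctan(1.58778) = 57.8°, dipping toward SW (azimuth ≈ 234°).

57.8°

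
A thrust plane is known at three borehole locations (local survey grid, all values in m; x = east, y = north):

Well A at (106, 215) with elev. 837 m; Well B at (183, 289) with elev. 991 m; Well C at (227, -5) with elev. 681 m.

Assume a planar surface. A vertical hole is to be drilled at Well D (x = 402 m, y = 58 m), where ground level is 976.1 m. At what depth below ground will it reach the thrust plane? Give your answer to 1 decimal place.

Let the plane be z = a·x + b·y + c.
Well B−Well A: 77a + 74b = 154;  Well C−Well A: 121a − 220b = −156.
Solving gives a = 0.86259, b = 1.18352.
Then c = 837 − a·106 − b·215 = 491.11.
At (402, 58): z_contact = 346.76 + 68.64 + 491.11 = 906.52 m.
Depth below ground = 976.1 − 906.52 = 69.6 m.

69.6 m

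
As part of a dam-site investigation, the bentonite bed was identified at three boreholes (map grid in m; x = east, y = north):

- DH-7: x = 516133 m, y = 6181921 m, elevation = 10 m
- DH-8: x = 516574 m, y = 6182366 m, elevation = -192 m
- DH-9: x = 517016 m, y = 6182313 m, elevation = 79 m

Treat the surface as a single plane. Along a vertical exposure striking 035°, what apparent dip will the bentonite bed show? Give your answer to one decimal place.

26.1°

Two edge vectors: DH-7→DH-8 = (441, 445, -202), DH-7→DH-9 = (883, 392, 69).
Normal n = (DH-7→DH-8) × (DH-7→DH-9) = (109889, -208795, -220063).
So ∂z/∂x = −n_x/n_z = 0.49935 and ∂z/∂y = −n_y/n_z = −0.94880.
Unit vector along 035° is (sin 35°, cos 35°) = (0.5736, 0.8192).
Slope in that direction = a·(0.5736) + b·(0.8192) = −0.49079.
Apparent dip = arctan|0.49079| = 26.1° (true dip is 47.0°, so apparent ≤ true as expected).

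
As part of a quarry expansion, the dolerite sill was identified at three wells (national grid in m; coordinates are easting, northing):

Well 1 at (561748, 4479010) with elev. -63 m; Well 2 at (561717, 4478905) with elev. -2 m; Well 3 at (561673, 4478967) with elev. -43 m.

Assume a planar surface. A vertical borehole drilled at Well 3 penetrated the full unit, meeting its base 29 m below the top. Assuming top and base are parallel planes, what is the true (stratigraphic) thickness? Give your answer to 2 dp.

Let the plane be z = a·easting + b·northing + c.
Well 2−Well 1: −31a − 105b = 61;  Well 3−Well 1: −75a − 43b = 20.
Solving gives a = 0.07994, b = −0.60456.
|∇z| = √(a²+b²) = 0.60982, so dip δ = arctan(0.60982) = 31.38°.
True thickness = vertical thickness × cos δ = 29 × cos 31.38° = 24.76 m.

24.76 m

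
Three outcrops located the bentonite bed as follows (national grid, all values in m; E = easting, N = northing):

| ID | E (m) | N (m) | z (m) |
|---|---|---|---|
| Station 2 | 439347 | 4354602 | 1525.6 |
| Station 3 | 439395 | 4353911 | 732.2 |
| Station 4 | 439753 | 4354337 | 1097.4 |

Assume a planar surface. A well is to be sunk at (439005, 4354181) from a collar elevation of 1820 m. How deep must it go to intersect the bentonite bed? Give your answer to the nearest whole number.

659 m

Two edge vectors: Station 2→Station 3 = (48, -691, -793.4), Station 2→Station 4 = (406, -265, -428.2).
Normal n = (Station 2→Station 3) × (Station 2→Station 4) = (85635.2, -301566.8, 267826).
So ∂z/∂E = −n_x/n_z = −0.31974192 and ∂z/∂N = −n_y/n_z = 1.12598030.
Intercept c from Station 2: 1525.6 + 140477.65 − 4903196.07 = −4761192.81.
At (439005, 4354181): z_contact = −140368.3 + 4902722.0 − 4761192.81 = 1160.9 m.
Depth below ground = 1820 − 1160.9 = 659 m.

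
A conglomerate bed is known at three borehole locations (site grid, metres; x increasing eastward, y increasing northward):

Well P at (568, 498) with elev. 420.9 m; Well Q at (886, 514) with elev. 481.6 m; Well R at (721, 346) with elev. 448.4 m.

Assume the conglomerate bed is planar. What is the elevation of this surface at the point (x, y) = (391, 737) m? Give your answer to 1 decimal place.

Let the plane be z = a·x + b·y + c.
Well Q−Well P: 318a + 16b = 60.7;  Well R−Well P: 153a − 152b = 27.5.
Solving gives a = 0.19034, b = 0.01067.
Then c = 420.9 − a·568 − b·498 = 307.47.
At (391, 737): z = 74.4 + 7.9 + 307.47 = 389.8 m.

389.8 m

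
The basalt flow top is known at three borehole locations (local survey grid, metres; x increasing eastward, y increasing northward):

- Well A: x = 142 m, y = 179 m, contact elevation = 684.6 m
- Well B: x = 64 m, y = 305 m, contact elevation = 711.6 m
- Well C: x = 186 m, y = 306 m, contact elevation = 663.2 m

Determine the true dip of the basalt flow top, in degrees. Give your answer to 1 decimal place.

Two edge vectors: Well A→Well B = (-78, 126, 27), Well A→Well C = (44, 127, -21.4).
Normal n = (Well A→Well B) × (Well A→Well C) = (-6125.4, -481.2, -15450).
So ∂z/∂x = −n_x/n_z = −0.39647 and ∂z/∂y = −n_y/n_z = −0.03115.
Gradient magnitude |∇z| = √(a² + b²) = √(0.15719 + 0.00097) = 0.39769.
True dip = arctan(0.39769) = 21.7°, dipping toward E (azimuth ≈ 086°).

21.7°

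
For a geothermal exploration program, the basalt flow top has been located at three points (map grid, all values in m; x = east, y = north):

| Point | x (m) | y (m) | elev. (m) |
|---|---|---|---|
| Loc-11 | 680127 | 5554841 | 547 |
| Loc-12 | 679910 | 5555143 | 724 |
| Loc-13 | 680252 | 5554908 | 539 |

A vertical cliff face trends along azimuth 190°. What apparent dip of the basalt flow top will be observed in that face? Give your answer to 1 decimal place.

Two edge vectors: Loc-11→Loc-12 = (-217, 302, 177), Loc-11→Loc-13 = (125, 67, -8).
Normal n = (Loc-11→Loc-12) × (Loc-11→Loc-13) = (-14275, 20389, -52289).
So ∂z/∂x = −n_x/n_z = −0.27300 and ∂z/∂y = −n_y/n_z = 0.38993.
Unit vector along 190° is (sin 190°, cos 190°) = (-0.1736, -0.9848).
Slope in that direction = a·(-0.1736) + b·(-0.9848) = −0.33660.
Apparent dip = arctan|0.33660| = 18.6° (true dip is 25.5°, so apparent ≤ true as expected).

18.6°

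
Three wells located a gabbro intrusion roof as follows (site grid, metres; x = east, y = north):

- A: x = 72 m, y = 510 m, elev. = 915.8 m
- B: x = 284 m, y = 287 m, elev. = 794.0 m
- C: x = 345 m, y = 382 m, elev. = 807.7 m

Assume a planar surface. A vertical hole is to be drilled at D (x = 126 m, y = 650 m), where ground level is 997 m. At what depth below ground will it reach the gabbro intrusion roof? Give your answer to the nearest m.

52 m

Two edge vectors: A→B = (212, -223, -121.8), A→C = (273, -128, -108.1).
Normal n = (A→B) × (A→C) = (8515.9, -10334.2, 33743).
So ∂z/∂x = −n_x/n_z = −0.25238 and ∂z/∂y = −n_y/n_z = 0.30626.
Intercept c from A: 915.8 + 18.17 − 156.19 = 777.78.
At (126, 650): z_contact = −31.8 + 199.1 + 777.78 = 945.0 m.
Depth below ground = 997 − 945.0 = 52 m.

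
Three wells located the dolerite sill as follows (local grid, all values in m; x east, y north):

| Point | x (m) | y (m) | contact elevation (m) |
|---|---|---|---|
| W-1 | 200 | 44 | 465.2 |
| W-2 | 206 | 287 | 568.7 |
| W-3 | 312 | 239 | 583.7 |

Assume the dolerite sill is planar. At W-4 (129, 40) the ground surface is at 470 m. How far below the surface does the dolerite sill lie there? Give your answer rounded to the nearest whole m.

Two edge vectors: W-1→W-2 = (6, 243, 103.5), W-1→W-3 = (112, 195, 118.5).
Normal n = (W-1→W-2) × (W-1→W-3) = (8613, 10881, -26046).
So ∂z/∂x = −n_x/n_z = 0.33068 and ∂z/∂y = −n_y/n_z = 0.41776.
Intercept c from W-1: 465.2 − 66.14 − 18.38 = 380.68.
At (129, 40): z_contact = 42.7 + 16.7 + 380.68 = 440.1 m.
Depth below ground = 470 − 440.1 = 30 m.

30 m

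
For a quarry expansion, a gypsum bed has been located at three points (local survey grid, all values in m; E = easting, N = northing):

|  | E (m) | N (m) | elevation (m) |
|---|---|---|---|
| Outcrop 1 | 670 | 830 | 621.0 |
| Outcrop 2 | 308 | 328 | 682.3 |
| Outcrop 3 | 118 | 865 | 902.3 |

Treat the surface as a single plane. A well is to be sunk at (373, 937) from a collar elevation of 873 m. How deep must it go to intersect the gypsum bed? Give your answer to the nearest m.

Let the plane be z = a·E + b·N + c.
Outcrop 2−Outcrop 1: −362a − 502b = 61.3;  Outcrop 3−Outcrop 1: −552a + 35b = 281.3.
Solving gives a = −0.49472, b = 0.23464.
Then c = 621 − a·670 − b·830 = 757.71.
At (373, 937): z_contact = −184.5 + 219.9 + 757.71 = 793.0 m.
Depth below ground = 873 − 793.0 = 80 m.

80 m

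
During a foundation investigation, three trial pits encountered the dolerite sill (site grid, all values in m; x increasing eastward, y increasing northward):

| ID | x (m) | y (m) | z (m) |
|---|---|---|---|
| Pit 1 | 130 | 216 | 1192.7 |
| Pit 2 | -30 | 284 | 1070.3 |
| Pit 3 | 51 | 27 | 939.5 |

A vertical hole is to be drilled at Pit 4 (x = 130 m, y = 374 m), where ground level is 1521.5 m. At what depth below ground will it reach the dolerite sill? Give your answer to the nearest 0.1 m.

192.0 m

Let the plane be z = a·x + b·y + c.
Pit 2−Pit 1: −160a + 68b = −122.4;  Pit 3−Pit 1: −79a − 189b = −253.2.
Solving gives a = 1.13308, b = 0.86607.
Then c = 1192.7 − a·130 − b·216 = 858.33.
At (130, 374): z_contact = 147.30 + 323.91 + 858.33 = 1329.54 m.
Depth below ground = 1521.5 − 1329.54 = 192.0 m.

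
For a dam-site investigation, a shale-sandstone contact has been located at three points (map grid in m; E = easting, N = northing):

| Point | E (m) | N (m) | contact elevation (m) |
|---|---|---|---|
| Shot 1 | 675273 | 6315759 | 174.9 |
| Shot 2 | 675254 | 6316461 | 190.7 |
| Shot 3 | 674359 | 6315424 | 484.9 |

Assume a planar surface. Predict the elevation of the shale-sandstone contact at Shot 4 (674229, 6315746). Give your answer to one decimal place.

533.9 m

Let the plane be z = a·E + b·N + c.
Shot 2−Shot 1: −19a + 702b = 15.8;  Shot 3−Shot 1: −914a − 335b = 310.
Solving gives a = −0.344005259, b = 0.013196439.
Then c = 174.9 − a·675273 − b·6315759 = 149126.84.
At (674229, 6315746): z = −231938.3 + 83345.4 + 149126.84 = 533.9 m.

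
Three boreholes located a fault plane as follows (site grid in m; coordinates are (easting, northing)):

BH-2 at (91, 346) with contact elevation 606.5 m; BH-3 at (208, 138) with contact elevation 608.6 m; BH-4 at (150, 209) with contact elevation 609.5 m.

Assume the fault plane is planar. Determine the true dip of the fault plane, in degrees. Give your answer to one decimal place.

Let the plane be z = a·E + b·N + c.
BH-3−BH-2: 117a − 208b = 2.1;  BH-4−BH-2: 59a − 137b = 3.
Solving gives a = −0.08951, b = −0.06045.
Gradient magnitude |∇z| = √(a² + b²) = √(0.00801 + 0.00365) = 0.10801.
True dip = arctan(0.10801) = 6.2°, dipping toward NE (azimuth ≈ 056°).

6.2°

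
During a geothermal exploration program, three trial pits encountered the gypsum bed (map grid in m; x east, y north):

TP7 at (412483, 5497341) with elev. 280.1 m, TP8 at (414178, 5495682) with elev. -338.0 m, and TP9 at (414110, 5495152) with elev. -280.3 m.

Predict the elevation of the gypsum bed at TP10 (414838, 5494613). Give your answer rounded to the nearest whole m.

Let the plane be z = a·x + b·y + c.
TP8−TP7: 1695a − 1659b = −618.1;  TP9−TP7: 1627a − 2189b = −560.4.
Solving gives a = −0.41864439, b = −0.05515506.
Then c = 280.1 − a·412483 − b·5497341 = 476169.96.
At (414838, 5494613): z = −173669.6 − 303055.7 + 476169.96 = -555.3 m.

-555 m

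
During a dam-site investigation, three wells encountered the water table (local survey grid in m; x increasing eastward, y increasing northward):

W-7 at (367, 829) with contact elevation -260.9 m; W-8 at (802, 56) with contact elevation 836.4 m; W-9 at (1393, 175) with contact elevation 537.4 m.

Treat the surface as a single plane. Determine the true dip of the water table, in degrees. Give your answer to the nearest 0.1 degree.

Two edge vectors: W-7→W-8 = (435, -773, 1097.3), W-7→W-9 = (1026, -654, 798.3).
Normal n = (W-7→W-8) × (W-7→W-9) = (100548.3, 778569.3, 508608).
So ∂z/∂x = −n_x/n_z = −0.19769 and ∂z/∂y = −n_y/n_z = −1.53078.
Gradient magnitude |∇z| = √(a² + b²) = √(0.03908 + 2.34330) = 1.54350.
True dip = arctan(1.54350) = 57.1°, dipping toward N (azimuth ≈ 007°).

57.1°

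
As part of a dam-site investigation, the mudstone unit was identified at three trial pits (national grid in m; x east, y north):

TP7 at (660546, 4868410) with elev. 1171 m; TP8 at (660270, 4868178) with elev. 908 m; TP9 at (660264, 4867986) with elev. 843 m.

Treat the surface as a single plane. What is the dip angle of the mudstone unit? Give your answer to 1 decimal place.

Two edge vectors: TP7→TP8 = (-276, -232, -263), TP7→TP9 = (-282, -424, -328).
Normal n = (TP7→TP8) × (TP7→TP9) = (-35416, -16362, 51600).
So ∂z/∂x = −n_x/n_z = 0.68636 and ∂z/∂y = −n_y/n_z = 0.31709.
Gradient magnitude |∇z| = √(a² + b²) = √(0.47109 + 0.10055) = 0.75606.
True dip = arctan(0.75606) = 37.1°, dipping toward WSW (azimuth ≈ 245°).

37.1°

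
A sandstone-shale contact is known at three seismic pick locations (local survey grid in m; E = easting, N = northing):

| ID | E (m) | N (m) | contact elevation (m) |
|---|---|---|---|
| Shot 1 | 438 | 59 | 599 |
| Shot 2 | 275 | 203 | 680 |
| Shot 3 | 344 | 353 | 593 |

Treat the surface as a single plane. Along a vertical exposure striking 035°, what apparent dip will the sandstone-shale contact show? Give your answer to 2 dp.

Two edge vectors: Shot 1→Shot 2 = (-163, 144, 81), Shot 1→Shot 3 = (-94, 294, -6).
Normal n = (Shot 1→Shot 2) × (Shot 1→Shot 3) = (-24678, -8592, -34386).
So ∂z/∂E = −n_x/n_z = −0.71768 and ∂z/∂N = −n_y/n_z = −0.24987.
Unit vector along 035° is (sin 35°, cos 35°) = (0.5736, 0.8192).
Slope in that direction = a·(0.5736) + b·(0.8192) = −0.61632.
Apparent dip = arctan|0.61632| = 31.65° (true dip is 37.2°, so apparent ≤ true as expected).

31.65°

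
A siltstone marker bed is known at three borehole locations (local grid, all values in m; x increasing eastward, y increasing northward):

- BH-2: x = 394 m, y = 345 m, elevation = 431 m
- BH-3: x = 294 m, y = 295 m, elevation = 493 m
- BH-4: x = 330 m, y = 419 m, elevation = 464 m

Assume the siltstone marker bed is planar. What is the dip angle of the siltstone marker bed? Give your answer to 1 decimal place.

Two edge vectors: BH-2→BH-3 = (-100, -50, 62), BH-2→BH-4 = (-64, 74, 33).
Normal n = (BH-2→BH-3) × (BH-2→BH-4) = (-6238, -668, -10600).
So ∂z/∂x = −n_x/n_z = −0.58849 and ∂z/∂y = −n_y/n_z = −0.06302.
Gradient magnitude |∇z| = √(a² + b²) = √(0.34632 + 0.00397) = 0.59186.
True dip = arctan(0.59186) = 30.6°, dipping toward E (azimuth ≈ 084°).

30.6°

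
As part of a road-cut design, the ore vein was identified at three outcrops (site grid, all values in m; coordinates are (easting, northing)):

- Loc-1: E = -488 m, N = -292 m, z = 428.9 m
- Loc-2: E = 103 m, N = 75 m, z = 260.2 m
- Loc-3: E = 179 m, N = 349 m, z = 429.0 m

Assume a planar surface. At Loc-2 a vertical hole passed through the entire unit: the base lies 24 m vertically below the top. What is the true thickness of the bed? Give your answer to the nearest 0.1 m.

Let the plane be z = a·E + b·N + c.
Loc-2−Loc-1: 591a + 367b = −168.7;  Loc-3−Loc-1: 667a + 641b = 0.1.
Solving gives a = −0.80701, b = 0.83990.
|∇z| = √(a²+b²) = 1.16477, so dip δ = arctan(1.16477) = 49.35°.
True thickness = vertical thickness × cos δ = 24 × cos 49.35° = 15.6 m.

15.6 m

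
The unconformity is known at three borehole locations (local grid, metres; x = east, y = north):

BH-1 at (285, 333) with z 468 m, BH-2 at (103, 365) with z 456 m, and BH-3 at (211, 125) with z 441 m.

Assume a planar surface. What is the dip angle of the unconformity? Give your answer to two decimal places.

Two edge vectors: BH-1→BH-2 = (-182, 32, -12), BH-1→BH-3 = (-74, -208, -27).
Normal n = (BH-1→BH-2) × (BH-1→BH-3) = (-3360, -4026, 40224).
So ∂z/∂x = −n_x/n_z = 0.08353 and ∂z/∂y = −n_y/n_z = 0.10009.
Gradient magnitude |∇z| = √(a² + b²) = √(0.00698 + 0.01002) = 0.13037.
True dip = arctan(0.13037) = 7.43°, dipping toward SW (azimuth ≈ 220°).

7.43°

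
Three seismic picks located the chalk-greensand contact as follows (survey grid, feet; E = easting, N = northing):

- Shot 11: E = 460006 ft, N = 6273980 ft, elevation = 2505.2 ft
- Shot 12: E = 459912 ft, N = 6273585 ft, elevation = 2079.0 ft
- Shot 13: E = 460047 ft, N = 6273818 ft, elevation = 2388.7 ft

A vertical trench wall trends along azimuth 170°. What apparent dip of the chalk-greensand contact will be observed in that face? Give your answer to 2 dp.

Two edge vectors: Shot 11→Shot 12 = (-94, -395, -426.2), Shot 11→Shot 13 = (41, -162, -116.5).
Normal n = (Shot 11→Shot 12) × (Shot 11→Shot 13) = (-23026.9, -28425.2, 31423).
So ∂z/∂E = −n_x/n_z = 0.73280 and ∂z/∂N = −n_y/n_z = 0.90460.
Unit vector along 170° is (sin 170°, cos 170°) = (0.1736, -0.9848).
Slope in that direction = a·(0.1736) + b·(-0.9848) = −0.76361.
Apparent dip = arctan|0.76361| = 37.37° (true dip is 49.3°, so apparent ≤ true as expected).

37.37°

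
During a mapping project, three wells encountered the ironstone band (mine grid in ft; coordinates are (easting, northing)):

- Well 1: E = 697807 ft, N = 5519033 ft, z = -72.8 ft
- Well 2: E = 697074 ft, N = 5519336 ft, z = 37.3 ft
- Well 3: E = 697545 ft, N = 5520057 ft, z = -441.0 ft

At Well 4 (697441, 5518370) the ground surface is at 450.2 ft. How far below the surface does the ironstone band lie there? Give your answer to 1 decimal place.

Let the plane be z = a·E + b·N + c.
Well 2−Well 1: −733a + 303b = 110.1;  Well 3−Well 1: −262a + 1024b = −368.2.
Solving gives a = −0.334185034, b = −0.445074686.
Then c = -72.8 − a·697807 − b·5519033 = 2689505.74.
At (697441, 5518370): z_contact = −233074.34 − 2456086.80 + 2689505.74 = 344.60 ft.
Depth below ground = 450.2 − 344.60 = 105.6 ft.

105.6 ft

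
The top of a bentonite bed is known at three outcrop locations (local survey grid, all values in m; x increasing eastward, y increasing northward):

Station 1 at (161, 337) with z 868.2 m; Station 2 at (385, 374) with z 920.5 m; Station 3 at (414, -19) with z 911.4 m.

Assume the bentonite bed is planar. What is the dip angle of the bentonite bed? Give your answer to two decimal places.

Let the plane be z = a·x + b·y + c.
Station 2−Station 1: 224a + 37b = 52.3;  Station 3−Station 1: 253a − 356b = 43.2.
Solving gives a = 0.22689, b = 0.03990.
Gradient magnitude |∇z| = √(a² + b²) = √(0.05148 + 0.00159) = 0.23037.
True dip = arctan(0.23037) = 12.97°, dipping toward W (azimuth ≈ 260°).

12.97°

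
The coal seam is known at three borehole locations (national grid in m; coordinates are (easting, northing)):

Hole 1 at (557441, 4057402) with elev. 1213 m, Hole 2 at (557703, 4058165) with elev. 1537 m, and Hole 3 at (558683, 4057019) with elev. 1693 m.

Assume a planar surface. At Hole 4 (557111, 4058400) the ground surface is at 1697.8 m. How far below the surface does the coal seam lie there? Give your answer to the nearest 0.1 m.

375.7 m

Let the plane be z = a·E + b·N + c.
Hole 2−Hole 1: 262a + 763b = 324;  Hole 3−Hole 1: 1242a − 383b = 480.
Solving gives a = 0.467877617, b = 0.263979114.
Then c = 1213 − a·557441 − b·4057402 = −1330670.55.
At (557111, 4058400): z_contact = 260659.77 + 1071332.84 − 1330670.55 = 1322.05 m.
Depth below ground = 1697.8 − 1322.05 = 375.7 m.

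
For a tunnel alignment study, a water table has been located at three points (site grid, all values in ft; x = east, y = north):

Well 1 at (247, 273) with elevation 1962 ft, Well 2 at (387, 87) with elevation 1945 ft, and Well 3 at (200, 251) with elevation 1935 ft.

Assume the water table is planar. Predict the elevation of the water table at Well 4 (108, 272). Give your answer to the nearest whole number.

Let the plane be z = a·x + b·y + c.
Well 2−Well 1: 140a − 186b = −17;  Well 3−Well 1: −47a − 22b = −27.
Solving gives a = 0.39317, b = 0.38733.
Then c = 1962 − a·247 − b·273 = 1759.15.
At (108, 272): z = 42.5 + 105.4 + 1759.15 = 1907.0 ft.

1907 ft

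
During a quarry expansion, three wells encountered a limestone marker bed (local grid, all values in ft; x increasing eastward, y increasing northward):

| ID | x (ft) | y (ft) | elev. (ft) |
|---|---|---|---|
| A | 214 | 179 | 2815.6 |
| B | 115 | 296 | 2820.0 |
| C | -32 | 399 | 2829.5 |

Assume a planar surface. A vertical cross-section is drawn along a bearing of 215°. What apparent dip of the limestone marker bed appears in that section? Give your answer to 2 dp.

5.05°

Let the plane be z = a·x + b·y + c.
B−A: −99a + 117b = 4.4;  C−A: −246a + 220b = 13.9.
Solving gives a = −0.09402, b = −0.04195.
Unit vector along 215° is (sin 215°, cos 215°) = (-0.5736, -0.8192).
Slope in that direction = a·(-0.5736) + b·(-0.8192) = 0.08828.
Apparent dip = arctan|0.08828| = 5.05° (true dip is 5.9°, so apparent ≤ true as expected).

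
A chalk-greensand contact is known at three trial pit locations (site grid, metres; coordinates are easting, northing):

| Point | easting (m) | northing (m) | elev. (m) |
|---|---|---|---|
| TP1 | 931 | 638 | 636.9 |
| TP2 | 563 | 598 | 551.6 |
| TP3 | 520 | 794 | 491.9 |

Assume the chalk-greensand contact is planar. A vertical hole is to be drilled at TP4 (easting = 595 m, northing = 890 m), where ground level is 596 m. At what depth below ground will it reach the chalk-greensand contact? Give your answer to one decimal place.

108.5 m

Let the plane be z = a·easting + b·northing + c.
TP2−TP1: −368a − 40b = −85.3;  TP3−TP1: −411a + 156b = −145.
Solving gives a = 0.25873, b = −0.24783.
Then c = 636.9 − a·931 − b·638 = 554.14.
At (595, 890): z_contact = 153.95 − 220.57 + 554.14 = 487.51 m.
Depth below ground = 596 − 487.51 = 108.5 m.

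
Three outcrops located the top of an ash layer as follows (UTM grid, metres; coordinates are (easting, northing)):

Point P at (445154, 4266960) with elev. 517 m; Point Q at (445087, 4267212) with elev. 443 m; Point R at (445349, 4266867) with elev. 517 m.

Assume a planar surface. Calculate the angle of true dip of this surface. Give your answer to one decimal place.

20.4°

Let the plane be z = a·E + b·N + c.
Point Q−Point P: −67a + 252b = −74;  Point R−Point P: 195a − 93b = 0.
Solving gives a = −0.16039, b = −0.33629.
Gradient magnitude |∇z| = √(a² + b²) = √(0.02572 + 0.11309) = 0.37258.
True dip = arctan(0.37258) = 20.4°, dipping toward NNE (azimuth ≈ 025°).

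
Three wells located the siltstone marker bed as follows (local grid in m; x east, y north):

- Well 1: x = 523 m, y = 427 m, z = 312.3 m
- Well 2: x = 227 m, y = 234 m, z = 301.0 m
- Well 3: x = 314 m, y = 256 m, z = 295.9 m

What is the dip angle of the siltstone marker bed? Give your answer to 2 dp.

15.14°

Two edge vectors: Well 1→Well 2 = (-296, -193, -11.3), Well 1→Well 3 = (-209, -171, -16.4).
Normal n = (Well 1→Well 2) × (Well 1→Well 3) = (1232.9, -2492.7, 10279).
So ∂z/∂x = −n_x/n_z = −0.11994 and ∂z/∂y = −n_y/n_z = 0.24250.
Gradient magnitude |∇z| = √(a² + b²) = √(0.01439 + 0.05881) = 0.27055.
True dip = arctan(0.27055) = 15.14°, dipping toward SSE (azimuth ≈ 154°).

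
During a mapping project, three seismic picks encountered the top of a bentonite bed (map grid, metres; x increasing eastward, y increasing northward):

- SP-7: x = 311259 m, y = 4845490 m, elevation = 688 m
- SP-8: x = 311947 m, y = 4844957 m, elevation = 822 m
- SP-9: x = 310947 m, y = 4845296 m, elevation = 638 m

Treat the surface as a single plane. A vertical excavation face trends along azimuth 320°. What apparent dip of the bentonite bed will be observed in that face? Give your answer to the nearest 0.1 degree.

Let the plane be z = a·x + b·y + c.
SP-8−SP-7: 688a − 533b = 134;  SP-9−SP-7: −312a − 194b = −50.
Solving gives a = 0.17562, b = −0.02471.
Unit vector along 320° is (sin 320°, cos 320°) = (-0.6428, 0.7660).
Slope in that direction = a·(-0.6428) + b·(0.7660) = −0.13182.
Apparent dip = arctan|0.13182| = 7.5° (true dip is 10.1°, so apparent ≤ true as expected).

7.5°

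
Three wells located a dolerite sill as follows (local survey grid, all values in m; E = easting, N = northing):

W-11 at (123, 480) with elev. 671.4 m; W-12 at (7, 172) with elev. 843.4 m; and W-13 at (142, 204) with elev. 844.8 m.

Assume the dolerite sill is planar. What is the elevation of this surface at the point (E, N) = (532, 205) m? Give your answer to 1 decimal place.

905.3 m

Let the plane be z = a·E + b·N + c.
W-12−W-11: −116a − 308b = 172;  W-13−W-11: 19a − 276b = 173.4.
Solving gives a = 0.15673, b = −0.61747.
Then c = 671.4 − a·123 − b·480 = 948.51.
At (532, 205): z = 83.4 − 126.6 + 948.51 = 905.3 m.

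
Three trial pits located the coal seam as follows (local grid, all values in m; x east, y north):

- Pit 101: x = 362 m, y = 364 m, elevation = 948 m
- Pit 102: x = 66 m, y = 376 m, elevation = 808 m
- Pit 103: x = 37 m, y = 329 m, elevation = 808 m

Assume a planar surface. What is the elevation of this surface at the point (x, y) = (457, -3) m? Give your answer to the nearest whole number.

1096 m

Two edge vectors: Pit 101→Pit 102 = (-296, 12, -140), Pit 101→Pit 103 = (-325, -35, -140).
Normal n = (Pit 101→Pit 102) × (Pit 101→Pit 103) = (-6580, 4060, 14260).
So ∂z/∂x = −n_x/n_z = 0.46143 and ∂z/∂y = −n_y/n_z = −0.28471.
Intercept c from Pit 101: 948 − 167.04 + 103.64 = 884.60.
At (457, -3): z = 210.9 + 0.9 + 884.60 = 1096.3 m.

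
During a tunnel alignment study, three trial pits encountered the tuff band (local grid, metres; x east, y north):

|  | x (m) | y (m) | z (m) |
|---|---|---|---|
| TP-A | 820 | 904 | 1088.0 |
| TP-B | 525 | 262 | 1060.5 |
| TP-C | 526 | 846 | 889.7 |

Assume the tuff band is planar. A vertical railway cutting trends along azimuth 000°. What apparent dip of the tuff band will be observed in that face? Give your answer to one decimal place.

Let the plane be z = a·x + b·y + c.
TP-B−TP-A: −295a − 642b = −27.5;  TP-C−TP-A: −294a − 58b = −198.3.
Solving gives a = 0.73243, b = −0.29372.
Unit vector along 000° is (sin 0°, cos 0°) = (0.0000, 1.0000).
Slope in that direction = a·(0.0000) + b·(1.0000) = −0.29372.
Apparent dip = arctan|0.29372| = 16.4° (true dip is 38.3°, so apparent ≤ true as expected).

16.4°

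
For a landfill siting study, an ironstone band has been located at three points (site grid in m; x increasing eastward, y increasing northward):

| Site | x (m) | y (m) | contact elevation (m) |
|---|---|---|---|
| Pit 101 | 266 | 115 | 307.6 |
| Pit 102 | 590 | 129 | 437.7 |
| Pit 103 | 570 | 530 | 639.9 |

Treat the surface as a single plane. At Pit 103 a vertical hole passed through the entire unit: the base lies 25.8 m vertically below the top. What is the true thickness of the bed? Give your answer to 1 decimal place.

Let the plane be z = a·x + b·y + c.
Pit 102−Pit 101: 324a + 14b = 130.1;  Pit 103−Pit 101: 304a + 415b = 332.3.
Solving gives a = 0.37894, b = 0.52314.
|∇z| = √(a²+b²) = 0.64596, so dip δ = arctan(0.64596) = 32.86°.
True thickness = vertical thickness × cos δ = 25.8 × cos 32.86° = 21.7 m.

21.7 m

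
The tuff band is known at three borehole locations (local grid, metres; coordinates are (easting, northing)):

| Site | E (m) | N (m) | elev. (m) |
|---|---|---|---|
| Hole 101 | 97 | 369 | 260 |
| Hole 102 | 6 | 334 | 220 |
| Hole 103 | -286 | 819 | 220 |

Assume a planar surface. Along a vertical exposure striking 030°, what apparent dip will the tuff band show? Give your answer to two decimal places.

Two edge vectors: Hole 101→Hole 102 = (-91, -35, -40), Hole 101→Hole 103 = (-383, 450, -40).
Normal n = (Hole 101→Hole 102) × (Hole 101→Hole 103) = (19400, 11680, -54355).
So ∂z/∂E = −n_x/n_z = 0.35691 and ∂z/∂N = −n_y/n_z = 0.21488.
Unit vector along 030° is (sin 30°, cos 30°) = (0.5000, 0.8660).
Slope in that direction = a·(0.5000) + b·(0.8660) = 0.36455.
Apparent dip = arctan|0.36455| = 20.03° (true dip is 22.6°, so apparent ≤ true as expected).

20.03°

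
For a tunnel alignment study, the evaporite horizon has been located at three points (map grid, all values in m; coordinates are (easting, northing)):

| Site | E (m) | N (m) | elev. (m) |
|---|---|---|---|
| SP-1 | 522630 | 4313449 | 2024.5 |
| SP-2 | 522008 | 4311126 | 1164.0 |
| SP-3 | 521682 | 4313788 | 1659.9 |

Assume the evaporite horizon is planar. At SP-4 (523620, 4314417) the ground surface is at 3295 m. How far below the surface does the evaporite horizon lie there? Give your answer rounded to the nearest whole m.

567 m

Two edge vectors: SP-1→SP-2 = (-622, -2323, -860.5), SP-1→SP-3 = (-948, 339, -364.6).
Normal n = (SP-1→SP-2) × (SP-1→SP-3) = (1138675.3, 588972.8, -2413062).
So ∂z/∂E = −n_x/n_z = 0.47187984 and ∂z/∂N = −n_y/n_z = 0.24407694.
Intercept c from SP-1: 2024.5 − 246618.56 − 1052813.45 = −1297407.51.
At (523620, 4314417): z_contact = 247085.7 + 1053049.7 − 1297407.51 = 2727.9 m.
Depth below ground = 3295 − 2727.9 = 567 m.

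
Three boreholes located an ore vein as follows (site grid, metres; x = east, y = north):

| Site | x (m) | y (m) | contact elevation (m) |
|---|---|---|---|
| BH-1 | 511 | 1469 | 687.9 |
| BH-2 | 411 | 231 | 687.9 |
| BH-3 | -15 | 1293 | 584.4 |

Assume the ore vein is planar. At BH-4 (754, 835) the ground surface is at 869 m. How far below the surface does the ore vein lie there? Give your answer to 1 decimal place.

Let the plane be z = a·x + b·y + c.
BH-2−BH-1: −100a − 1238b = 0;  BH-3−BH-1: −526a − 176b = −103.5.
Solving gives a = 0.202234, b = −0.016336.
Then c = 687.9 − a·511 − b·1469 = 608.56.
At (754, 835): z_contact = 152.48 − 13.64 + 608.56 = 747.40 m.
Depth below ground = 869 − 747.40 = 121.6 m.

121.6 m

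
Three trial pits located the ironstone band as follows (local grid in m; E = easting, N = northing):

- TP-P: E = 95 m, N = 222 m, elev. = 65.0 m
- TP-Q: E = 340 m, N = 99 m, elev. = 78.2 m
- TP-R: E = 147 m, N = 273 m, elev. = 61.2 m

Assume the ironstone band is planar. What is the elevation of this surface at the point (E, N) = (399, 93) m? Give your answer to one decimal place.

79.4 m

Two edge vectors: TP-P→TP-Q = (245, -123, 13.2), TP-P→TP-R = (52, 51, -3.8).
Normal n = (TP-P→TP-Q) × (TP-P→TP-R) = (-205.8, 1617.4, 18891).
So ∂z/∂E = −n_x/n_z = 0.01089 and ∂z/∂N = −n_y/n_z = −0.08562.
Intercept c from TP-P: 65 − 1.03 + 19.01 = 82.97.
At (399, 93): z = 4.3 − 8.0 + 82.97 = 79.4 m.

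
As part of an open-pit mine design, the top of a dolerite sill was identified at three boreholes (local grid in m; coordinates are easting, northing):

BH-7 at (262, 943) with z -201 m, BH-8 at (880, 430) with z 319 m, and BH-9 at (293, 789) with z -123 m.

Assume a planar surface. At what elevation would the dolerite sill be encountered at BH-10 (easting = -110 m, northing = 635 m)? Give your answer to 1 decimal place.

-264.4 m

Let the plane be z = a·easting + b·northing + c.
BH-8−BH-7: 618a − 513b = 520;  BH-9−BH-7: 31a − 154b = 78.
Solving gives a = 0.50544, b = −0.40475.
Then c = -201 − a·262 − b·943 = 48.25.
At (-110, 635): z = −55.6 − 257.0 + 48.25 = -264.4 m.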